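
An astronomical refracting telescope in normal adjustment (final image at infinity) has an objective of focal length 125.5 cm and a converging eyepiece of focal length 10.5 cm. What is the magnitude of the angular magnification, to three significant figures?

|M| = f_obj/|f_eye| = 125.5/10.5 = 11.952.

12.0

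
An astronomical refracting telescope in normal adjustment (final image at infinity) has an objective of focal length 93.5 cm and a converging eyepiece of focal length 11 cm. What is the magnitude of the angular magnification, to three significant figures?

|M| = f_obj/|f_eye| = 93.5/11 = 8.500.

8.50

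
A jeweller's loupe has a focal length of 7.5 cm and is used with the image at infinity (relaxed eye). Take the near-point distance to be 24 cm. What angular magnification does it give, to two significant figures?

3.2

M = D/f = 24/7.5 = 3.200.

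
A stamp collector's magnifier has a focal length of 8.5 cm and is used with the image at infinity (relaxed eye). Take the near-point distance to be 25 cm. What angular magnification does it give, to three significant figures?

2.94

M = D/f = 25/8.5 = 2.941.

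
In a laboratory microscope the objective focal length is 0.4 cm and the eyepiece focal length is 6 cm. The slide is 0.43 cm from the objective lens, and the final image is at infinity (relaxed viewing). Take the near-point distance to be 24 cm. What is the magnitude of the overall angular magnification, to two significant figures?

53

Objective: 1/d_i = 1/f_obj - 1/d_o = 1/0.4 - 1/0.43 = 0.17442 cm^-1, so d_i = 5.733 cm.
m_obj = -d_i/d_o = -5.733/0.43 = -13.333.
Eyepiece angular magnification (image at infinity): M_eye = D/f_e = 24/6 = 4.000.
Overall M = m_obj x M_eye = (-13.333)(4.000) = -53.33.
|M| = 53.33.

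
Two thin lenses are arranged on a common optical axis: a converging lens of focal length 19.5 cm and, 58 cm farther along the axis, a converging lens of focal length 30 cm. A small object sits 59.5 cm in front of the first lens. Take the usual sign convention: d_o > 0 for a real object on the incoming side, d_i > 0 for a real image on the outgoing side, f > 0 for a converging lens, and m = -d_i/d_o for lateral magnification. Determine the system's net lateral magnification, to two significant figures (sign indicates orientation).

-15

Lens 1: 1/d_i1 = 1/f_1 - 1/d_o1 = 1/19.5 - 1/59.5 = 0.03448 cm^-1, so d_i1 = 29.006 cm.
m_1 = -(29.006)/59.5 = -0.4875.
The intermediate image is 29.006 cm to the right of lens 1, so d_o2 = L - d_i1 = 58 - 29.006 = 28.994 cm.
Lens 2: 1/d_i2 = 1/f_2 - 1/d_o2 = 1/30 - 1/(28.994) = -0.00116 cm^-1, so d_i2 = -864.410 cm.
m_2 = -(-864.410)/(28.994) = 29.8137.
Overall magnification: m = m_1 m_2 = -14.5342.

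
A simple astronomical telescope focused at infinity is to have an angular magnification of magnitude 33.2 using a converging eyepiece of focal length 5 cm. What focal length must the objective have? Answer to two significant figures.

|M| = f_obj/|f_eye|, so f_obj = |M| x |f_eye| = 33.2 x 5 = 166.000 cm.

170 cm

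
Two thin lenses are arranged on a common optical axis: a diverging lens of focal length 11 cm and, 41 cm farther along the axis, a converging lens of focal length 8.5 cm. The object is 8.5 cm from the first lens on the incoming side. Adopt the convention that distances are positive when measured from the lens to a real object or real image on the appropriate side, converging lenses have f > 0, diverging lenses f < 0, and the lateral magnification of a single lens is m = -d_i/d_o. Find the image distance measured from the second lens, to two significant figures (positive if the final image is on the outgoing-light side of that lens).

10 cm

Lens 1: 1/d_i1 = 1/f_1 - 1/d_o1 = 1/(-11) - 1/8.5 = -0.20856 cm^-1, so d_i1 = -4.795 cm.
With d_i1 < 0 the first image is virtual and lies on the object side; the object distance for lens 2 is d_o2 = 41 - (-4.795) = 45.795 cm.
Lens 2: 1/d_i2 = 1/f_2 - 1/d_o2 = 1/8.5 - 1/(45.795) = 0.09581 cm^-1, so d_i2 = 10.437 cm.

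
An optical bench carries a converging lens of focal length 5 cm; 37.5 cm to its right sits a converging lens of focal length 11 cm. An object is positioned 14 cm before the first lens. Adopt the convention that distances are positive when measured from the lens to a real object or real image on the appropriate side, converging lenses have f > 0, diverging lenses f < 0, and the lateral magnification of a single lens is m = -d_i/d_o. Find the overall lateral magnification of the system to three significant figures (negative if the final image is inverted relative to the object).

0.326

First lens: d_i1 = 1/(1/5 - 1/14) = 7.778 cm.
m_1 = -(7.778)/14 = -0.5556.
That image sits 29.722 cm in front of the second lens, so d_o2 = 29.722 cm.
Second lens: d_i2 = 1/(1/11 - 1/(29.722)) = 17.463 cm.
m_2 = -(17.463)/(29.722) = -0.5875.
Overall magnification: m = m_1 m_2 = 0.3264.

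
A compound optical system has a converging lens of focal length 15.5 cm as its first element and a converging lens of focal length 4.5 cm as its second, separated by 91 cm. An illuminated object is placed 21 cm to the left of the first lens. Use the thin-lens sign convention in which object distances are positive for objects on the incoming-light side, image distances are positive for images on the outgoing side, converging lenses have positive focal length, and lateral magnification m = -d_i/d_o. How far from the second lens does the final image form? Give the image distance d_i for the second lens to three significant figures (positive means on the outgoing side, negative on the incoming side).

First lens: d_i1 = 1/(1/15.5 - 1/21) = 59.182 cm.
Object distance for lens 2: d_o2 = 91 - 59.182 = 31.818 cm.
Second lens: d_i2 = 1/(1/4.5 - 1/(31.818)) = 5.241 cm.

5.24 cm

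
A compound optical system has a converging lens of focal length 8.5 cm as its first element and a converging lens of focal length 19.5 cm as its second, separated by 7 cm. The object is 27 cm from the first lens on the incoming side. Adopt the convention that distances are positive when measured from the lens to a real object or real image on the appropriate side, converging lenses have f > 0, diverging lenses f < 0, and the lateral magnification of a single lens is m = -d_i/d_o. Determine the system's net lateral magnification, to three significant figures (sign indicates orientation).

Applying the thin-lens equation to the first lens, 1/8.5 = 1/27 + 1/d_i1, which gives d_i1 = 12.405 cm.
Its lateral magnification is m_1 = -d_i1/d_o1 = -(12.405)/27 = -0.4595.
Since 12.405 cm > 7 cm, the first image lies past the second lens and serves as a virtual object: d_o2 = L - d_i1 = -5.405 cm.
Applying the thin-lens equation again with f_2 = 19.5 cm and d_o2 = -5.405 cm gives d_i2 = 4.232 cm.
m_2 = -(4.232)/(-5.405) = 0.7830.
Overall magnification: m = m_1 m_2 = -0.3597.

-0.360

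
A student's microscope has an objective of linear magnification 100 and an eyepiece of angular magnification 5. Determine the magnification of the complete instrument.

The overall magnification of a compound microscope is the product of the objective and eyepiece magnifications:
M = M_obj x M_eye = 100 x 5 = 500.

500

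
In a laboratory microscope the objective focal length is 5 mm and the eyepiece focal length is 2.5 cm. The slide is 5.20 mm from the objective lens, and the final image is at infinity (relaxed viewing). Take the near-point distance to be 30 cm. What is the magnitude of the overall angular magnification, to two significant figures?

300

Convert to cm: f_obj = 5 mm = 0.5 cm; d_o = 5.20 mm = 0.52 cm.
Objective: 1/d_i = 1/f_obj - 1/d_o = 1/0.5 - 1/0.52 = 0.07692 cm^-1, so d_i = 13.000 cm.
m_obj = -d_i/d_o = -13.000/0.52 = -25.000.
Eyepiece angular magnification (image at infinity): M_eye = D/f_e = 30/2.5 = 12.000.
Overall M = m_obj x M_eye = (-25.000)(12.000) = -300.00.
|M| = 300.00.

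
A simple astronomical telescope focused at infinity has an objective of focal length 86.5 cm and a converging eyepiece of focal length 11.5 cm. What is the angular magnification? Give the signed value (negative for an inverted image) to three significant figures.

M = -f_obj/f_eye = -86.5/(11.5) = -7.522.

-7.52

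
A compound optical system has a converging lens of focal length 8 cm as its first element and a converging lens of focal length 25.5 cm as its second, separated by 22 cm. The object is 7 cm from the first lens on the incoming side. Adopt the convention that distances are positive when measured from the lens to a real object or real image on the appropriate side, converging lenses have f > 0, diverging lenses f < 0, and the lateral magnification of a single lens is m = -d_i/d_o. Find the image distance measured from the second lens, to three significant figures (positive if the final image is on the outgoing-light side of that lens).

First lens: d_i1 = 1/(1/8 - 1/7) = -56.000 cm.
With d_i1 < 0 the first image is virtual and lies on the object side; the object distance for lens 2 is d_o2 = 22 - (-56.000) = 78.000 cm.
Second lens: d_i2 = 1/(1/25.5 - 1/(78.000)) = 37.886 cm.

37.9 cm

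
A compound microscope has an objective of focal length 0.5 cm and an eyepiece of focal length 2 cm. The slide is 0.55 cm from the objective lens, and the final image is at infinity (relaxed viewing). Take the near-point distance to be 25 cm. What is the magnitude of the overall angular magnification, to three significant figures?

Objective: 1/d_i = 1/f_obj - 1/d_o = 1/0.5 - 1/0.55 = 0.18182 cm^-1, so d_i = 5.500 cm.
m_obj = -d_i/d_o = -5.500/0.55 = -10.000.
Eyepiece angular magnification (image at infinity): M_eye = D/f_e = 25/2 = 12.500.
Overall M = m_obj x M_eye = (-10.000)(12.500) = -125.00.
|M| = 125.00.

125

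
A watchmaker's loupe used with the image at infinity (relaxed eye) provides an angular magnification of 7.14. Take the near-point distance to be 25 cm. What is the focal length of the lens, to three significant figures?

3.50 cm

For the image at infinity, M = D/f.
f = D/M = 25/7.14 = 3.501 cm.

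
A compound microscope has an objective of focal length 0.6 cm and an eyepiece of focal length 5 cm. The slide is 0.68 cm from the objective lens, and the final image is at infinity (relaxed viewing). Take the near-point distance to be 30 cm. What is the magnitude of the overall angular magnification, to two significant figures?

45

Objective: 1/d_i = 1/f_obj - 1/d_o = 1/0.6 - 1/0.68 = 0.19608 cm^-1, so d_i = 5.100 cm.
m_obj = -d_i/d_o = -5.100/0.68 = -7.500.
Eyepiece angular magnification (image at infinity): M_eye = D/f_e = 30/5 = 6.000.
Overall M = m_obj x M_eye = (-7.500)(6.000) = -45.00.
|M| = 45.00.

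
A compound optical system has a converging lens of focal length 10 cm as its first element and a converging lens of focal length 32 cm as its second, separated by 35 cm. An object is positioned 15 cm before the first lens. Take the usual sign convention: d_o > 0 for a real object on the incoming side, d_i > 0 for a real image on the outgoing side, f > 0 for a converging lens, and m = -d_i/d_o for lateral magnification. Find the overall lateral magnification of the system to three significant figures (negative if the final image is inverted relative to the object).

Applying the thin-lens equation to the first lens, 1/10 = 1/15 + 1/d_i1, which gives d_i1 = 30.000 cm.
Its lateral magnification is m_1 = -d_i1/d_o1 = -(30.000)/15 = -2.0000.
Object distance for lens 2: d_o2 = 35 - 30.000 = 5.000 cm.
Applying the thin-lens equation again with f_2 = 32 cm and d_o2 = 5.000 cm gives d_i2 = -5.926 cm.
m_2 = -(-5.926)/(5.000) = 1.1852.
The system's lateral magnification is m_1 m_2 = (-2.0000)(1.1852) = -2.3704.

-2.37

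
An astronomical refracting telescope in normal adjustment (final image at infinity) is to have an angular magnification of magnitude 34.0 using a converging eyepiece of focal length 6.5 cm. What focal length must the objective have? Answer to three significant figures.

221 cm

|M| = f_obj/|f_eye|, so f_obj = |M| x |f_eye| = 34.0 x 6.5 = 221.000 cm.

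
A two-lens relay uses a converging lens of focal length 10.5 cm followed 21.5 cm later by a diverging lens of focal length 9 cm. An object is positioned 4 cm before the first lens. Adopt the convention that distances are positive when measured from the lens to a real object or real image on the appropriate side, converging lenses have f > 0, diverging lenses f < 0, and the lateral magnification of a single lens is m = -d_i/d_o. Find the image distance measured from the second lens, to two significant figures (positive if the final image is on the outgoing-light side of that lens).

-6.8 cm

Applying the thin-lens equation to the first lens, 1/10.5 = 1/4 + 1/d_i1, which gives d_i1 = -6.462 cm.
With d_i1 < 0 the first image is virtual and lies on the object side; the object distance for lens 2 is d_o2 = 21.5 - (-6.462) = 27.962 cm.
Applying the thin-lens equation again with f_2 = -9 cm and d_o2 = 27.962 cm gives d_i2 = -6.809 cm.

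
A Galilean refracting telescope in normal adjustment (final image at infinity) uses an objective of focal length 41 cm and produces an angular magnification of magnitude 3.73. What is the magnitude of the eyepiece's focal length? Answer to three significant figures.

|M| = f_obj/|f_eye|, so |f_eye| = f_obj/|M| = 41/3.73 = 10.992 cm.
(The eyepiece is diverging, so its signed focal length is -10.992 cm.)

11.0 cm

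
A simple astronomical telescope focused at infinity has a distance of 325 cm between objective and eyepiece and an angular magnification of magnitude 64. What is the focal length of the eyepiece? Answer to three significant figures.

5.00 cm

In normal adjustment the tube length equals f_obj + f_eye and |M| = f_obj/f_eye.
So f_obj = 64 f_eye and 64 f_eye + f_eye = 325 cm, giving f_eye = 325/65 = 5.000 cm and f_obj = 320.000 cm.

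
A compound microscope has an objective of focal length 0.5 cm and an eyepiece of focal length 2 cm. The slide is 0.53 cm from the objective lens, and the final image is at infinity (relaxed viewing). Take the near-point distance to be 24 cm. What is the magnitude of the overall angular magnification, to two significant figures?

200

Objective: 1/d_i = 1/f_obj - 1/d_o = 1/0.5 - 1/0.53 = 0.11321 cm^-1, so d_i = 8.833 cm.
m_obj = -d_i/d_o = -8.833/0.53 = -16.667.
Eyepiece angular magnification (image at infinity): M_eye = D/f_e = 24/2 = 12.000.
Overall M = m_obj x M_eye = (-16.667)(12.000) = -200.00.
|M| = 200.00.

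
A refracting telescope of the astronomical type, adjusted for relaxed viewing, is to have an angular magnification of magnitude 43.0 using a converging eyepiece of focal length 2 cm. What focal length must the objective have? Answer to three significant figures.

|M| = f_obj/|f_eye|, so f_obj = |M| x |f_eye| = 43.0 x 2 = 86.000 cm.

86.0 cm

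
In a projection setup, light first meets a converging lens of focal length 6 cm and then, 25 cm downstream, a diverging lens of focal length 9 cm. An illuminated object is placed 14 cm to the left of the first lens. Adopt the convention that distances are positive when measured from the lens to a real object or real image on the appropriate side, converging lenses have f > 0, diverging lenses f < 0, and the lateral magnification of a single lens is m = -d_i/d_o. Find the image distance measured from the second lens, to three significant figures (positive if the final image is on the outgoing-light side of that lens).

-5.55 cm

Lens 1: 1/d_i1 = 1/f_1 - 1/d_o1 = 1/6 - 1/14 = 0.09524 cm^-1, so d_i1 = 10.500 cm.
Object distance for lens 2: d_o2 = 25 - 10.500 = 14.500 cm.
Lens 2: 1/d_i2 = 1/f_2 - 1/d_o2 = 1/(-9) - 1/(14.500) = -0.18008 cm^-1, so d_i2 = -5.553 cm.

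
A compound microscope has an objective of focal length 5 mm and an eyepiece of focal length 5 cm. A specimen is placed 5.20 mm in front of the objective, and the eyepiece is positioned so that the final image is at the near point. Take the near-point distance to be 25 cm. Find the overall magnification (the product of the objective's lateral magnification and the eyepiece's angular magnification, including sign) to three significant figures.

-150

Convert to cm: f_obj = 5 mm = 0.5 cm; d_o = 5.20 mm = 0.52 cm.
Objective: 1/d_i = 1/f_obj - 1/d_o = 1/0.5 - 1/0.52 = 0.07692 cm^-1, so d_i = 13.000 cm.
m_obj = -d_i/d_o = -13.000/0.52 = -25.000.
Eyepiece angular magnification (image at near point): M_eye = 1 + D/f_e = 1 + 25/5 = 6.000.
Overall M = m_obj x M_eye = (-25.000)(6.000) = -150.00.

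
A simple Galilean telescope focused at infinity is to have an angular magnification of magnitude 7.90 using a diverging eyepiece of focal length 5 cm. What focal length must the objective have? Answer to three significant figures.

39.5 cm

|M| = f_obj/|f_eye|, so f_obj = |M| x |f_eye| = 7.9 x 5 = 39.500 cm.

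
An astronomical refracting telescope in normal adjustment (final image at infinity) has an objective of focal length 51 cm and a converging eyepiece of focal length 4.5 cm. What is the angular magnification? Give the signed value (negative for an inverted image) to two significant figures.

M = -f_obj/f_eye = -51/(4.5) = -11.333.

-11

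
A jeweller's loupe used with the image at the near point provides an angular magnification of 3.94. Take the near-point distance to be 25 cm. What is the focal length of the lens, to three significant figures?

For the image at the near point, M = 1 + D/f.
f = D/(M - 1) = 25/(3.94 - 1) = 8.503 cm.

8.50 cm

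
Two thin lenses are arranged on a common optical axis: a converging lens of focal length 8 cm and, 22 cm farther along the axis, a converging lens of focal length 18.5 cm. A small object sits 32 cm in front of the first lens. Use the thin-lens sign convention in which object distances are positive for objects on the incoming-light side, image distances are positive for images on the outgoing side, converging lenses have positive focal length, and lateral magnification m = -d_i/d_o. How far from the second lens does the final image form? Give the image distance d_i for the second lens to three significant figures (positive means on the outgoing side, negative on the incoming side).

First lens: d_i1 = 1/(1/8 - 1/32) = 10.667 cm.
That image sits 11.333 cm in front of the second lens, so d_o2 = 11.333 cm.
Second lens: d_i2 = 1/(1/18.5 - 1/(11.333)) = -29.256 cm.

-29.3 cm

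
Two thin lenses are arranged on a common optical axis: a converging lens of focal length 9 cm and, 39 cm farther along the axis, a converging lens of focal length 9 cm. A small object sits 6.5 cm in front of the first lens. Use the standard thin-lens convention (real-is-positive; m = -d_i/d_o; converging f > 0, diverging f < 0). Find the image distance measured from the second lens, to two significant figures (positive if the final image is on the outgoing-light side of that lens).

11 cm

Lens 1: 1/d_i1 = 1/f_1 - 1/d_o1 = 1/9 - 1/6.5 = -0.04274 cm^-1, so d_i1 = -23.400 cm.
The intermediate image is virtual, 23.400 cm to the left of lens 1, so d_o2 = L - d_i1 = 39 - (-23.400) = 62.400 cm.
Lens 2: 1/d_i2 = 1/f_2 - 1/d_o2 = 1/9 - 1/(62.400) = 0.09509 cm^-1, so d_i2 = 10.517 cm.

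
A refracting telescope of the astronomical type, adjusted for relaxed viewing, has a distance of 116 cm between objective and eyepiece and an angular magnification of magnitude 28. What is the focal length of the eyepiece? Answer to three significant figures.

In normal adjustment the tube length equals f_obj + f_eye and |M| = f_obj/f_eye.
So f_obj = 28 f_eye and 28 f_eye + f_eye = 116 cm, giving f_eye = 116/29 = 4.000 cm and f_obj = 112.000 cm.

4.00 cm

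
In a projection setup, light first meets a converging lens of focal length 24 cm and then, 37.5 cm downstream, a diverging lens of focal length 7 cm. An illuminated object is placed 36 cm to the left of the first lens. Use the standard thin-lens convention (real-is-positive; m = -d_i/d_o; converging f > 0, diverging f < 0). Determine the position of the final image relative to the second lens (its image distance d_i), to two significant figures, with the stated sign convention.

-8.8 cm

Lens 1: 1/d_i1 = 1/f_1 - 1/d_o1 = 1/24 - 1/36 = 0.01389 cm^-1, so d_i1 = 72.000 cm.
This image would form 72.000 cm past lens 1, i.e. 34.500 cm beyond lens 2, so it is a virtual object for lens 2: d_o2 = 37.5 - 72.000 = -34.500 cm.
Lens 2: 1/d_i2 = 1/f_2 - 1/d_o2 = 1/(-7) - 1/(-34.500) = -0.11387 cm^-1, so d_i2 = -8.782 cm.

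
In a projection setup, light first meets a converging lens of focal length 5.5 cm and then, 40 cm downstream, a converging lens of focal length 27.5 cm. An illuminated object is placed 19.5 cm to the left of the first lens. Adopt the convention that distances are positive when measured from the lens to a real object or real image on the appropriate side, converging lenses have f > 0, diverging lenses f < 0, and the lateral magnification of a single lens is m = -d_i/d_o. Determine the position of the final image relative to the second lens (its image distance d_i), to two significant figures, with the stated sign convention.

180 cm

Applying the thin-lens equation to the first lens, 1/5.5 = 1/19.5 + 1/d_i1, which gives d_i1 = 7.661 cm.
Object distance for lens 2: d_o2 = 40 - 7.661 = 32.339 cm.
Applying the thin-lens equation again with f_2 = 27.5 cm and d_o2 = 32.339 cm gives d_i2 = 183.773 cm.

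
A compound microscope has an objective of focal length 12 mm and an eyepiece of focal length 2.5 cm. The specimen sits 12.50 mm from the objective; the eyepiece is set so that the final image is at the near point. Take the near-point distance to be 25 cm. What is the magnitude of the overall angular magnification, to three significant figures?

264

Convert to cm: f_obj = 12 mm = 1.2 cm; d_o = 12.50 mm = 1.25 cm.
Objective: 1/d_i = 1/f_obj - 1/d_o = 1/1.2 - 1/1.25 = 0.03333 cm^-1, so d_i = 30.000 cm.
m_obj = -d_i/d_o = -30.000/1.25 = -24.000.
Eyepiece angular magnification (image at near point): M_eye = 1 + D/f_e = 1 + 25/2.5 = 11.000.
Overall M = m_obj x M_eye = (-24.000)(11.000) = -264.00.
|M| = 264.00.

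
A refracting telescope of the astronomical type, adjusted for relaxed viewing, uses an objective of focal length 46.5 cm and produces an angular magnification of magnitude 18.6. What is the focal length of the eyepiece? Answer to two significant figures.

2.5 cm

|M| = f_obj/f_eye, so f_eye = f_obj/|M| = 46.5/18.6 = 2.500 cm.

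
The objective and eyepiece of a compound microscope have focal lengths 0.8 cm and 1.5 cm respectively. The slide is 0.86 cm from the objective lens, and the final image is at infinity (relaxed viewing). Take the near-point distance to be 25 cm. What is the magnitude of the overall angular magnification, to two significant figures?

220

Objective: 1/d_i = 1/f_obj - 1/d_o = 1/0.8 - 1/0.86 = 0.08721 cm^-1, so d_i = 11.467 cm.
m_obj = -d_i/d_o = -11.467/0.86 = -13.333.
Eyepiece angular magnification (image at infinity): M_eye = D/f_e = 25/1.5 = 16.667.
Overall M = m_obj x M_eye = (-13.333)(16.667) = -222.22.
|M| = 222.22.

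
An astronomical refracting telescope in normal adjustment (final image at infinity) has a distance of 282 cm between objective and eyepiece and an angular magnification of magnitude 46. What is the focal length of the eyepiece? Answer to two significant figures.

6.0 cm

In normal adjustment the tube length equals f_obj + f_eye and |M| = f_obj/f_eye.
So f_obj = 46 f_eye and 46 f_eye + f_eye = 282 cm, giving f_eye = 282/47 = 6.000 cm and f_obj = 276.000 cm.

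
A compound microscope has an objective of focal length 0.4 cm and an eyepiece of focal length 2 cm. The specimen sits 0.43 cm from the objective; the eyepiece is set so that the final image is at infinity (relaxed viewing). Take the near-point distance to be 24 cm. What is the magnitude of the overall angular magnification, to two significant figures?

160

Objective: 1/d_i = 1/f_obj - 1/d_o = 1/0.4 - 1/0.43 = 0.17442 cm^-1, so d_i = 5.733 cm.
m_obj = -d_i/d_o = -5.733/0.43 = -13.333.
Eyepiece angular magnification (image at infinity): M_eye = D/f_e = 24/2 = 12.000.
Overall M = m_obj x M_eye = (-13.333)(12.000) = -160.00.
|M| = 160.00.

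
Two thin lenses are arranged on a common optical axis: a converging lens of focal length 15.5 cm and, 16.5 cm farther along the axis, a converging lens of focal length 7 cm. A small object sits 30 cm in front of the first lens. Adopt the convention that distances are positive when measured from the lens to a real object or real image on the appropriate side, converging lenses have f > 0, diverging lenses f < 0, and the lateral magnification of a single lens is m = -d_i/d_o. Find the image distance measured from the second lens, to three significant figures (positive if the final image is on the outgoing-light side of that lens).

First lens: d_i1 = 1/(1/15.5 - 1/30) = 32.069 cm.
Since 32.069 cm > 16.5 cm, the first image lies past the second lens and serves as a virtual object: d_o2 = L - d_i1 = -15.569 cm.
Second lens: d_i2 = 1/(1/7 - 1/(-15.569)) = 4.829 cm.

4.83 cm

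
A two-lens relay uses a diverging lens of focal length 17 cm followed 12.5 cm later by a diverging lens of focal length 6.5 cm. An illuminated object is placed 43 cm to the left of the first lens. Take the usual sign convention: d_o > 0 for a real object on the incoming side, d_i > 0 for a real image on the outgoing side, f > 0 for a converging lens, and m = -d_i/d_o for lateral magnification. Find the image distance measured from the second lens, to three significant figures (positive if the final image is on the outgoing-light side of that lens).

-5.15 cm

Applying the thin-lens equation to the first lens, 1/(-17) = 1/43 + 1/d_i1, which gives d_i1 = -12.183 cm.
The intermediate image is virtual, 12.183 cm to the left of lens 1, so d_o2 = L - d_i1 = 12.5 - (-12.183) = 24.683 cm.
Applying the thin-lens equation again with f_2 = -6.5 cm and d_o2 = 24.683 cm gives d_i2 = -5.145 cm.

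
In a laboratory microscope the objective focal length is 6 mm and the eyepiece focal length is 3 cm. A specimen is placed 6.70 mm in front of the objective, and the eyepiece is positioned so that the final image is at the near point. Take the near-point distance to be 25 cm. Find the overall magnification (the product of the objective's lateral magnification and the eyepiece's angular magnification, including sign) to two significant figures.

-80

Convert to cm: f_obj = 6 mm = 0.6 cm; d_o = 6.70 mm = 0.67 cm.
Objective: 1/d_i = 1/f_obj - 1/d_o = 1/0.6 - 1/0.67 = 0.17413 cm^-1, so d_i = 5.743 cm.
m_obj = -d_i/d_o = -5.743/0.67 = -8.571.
Eyepiece angular magnification (image at near point): M_eye = 1 + D/f_e = 1 + 25/3 = 9.333.
Overall M = m_obj x M_eye = (-8.571)(9.333) = -80.00.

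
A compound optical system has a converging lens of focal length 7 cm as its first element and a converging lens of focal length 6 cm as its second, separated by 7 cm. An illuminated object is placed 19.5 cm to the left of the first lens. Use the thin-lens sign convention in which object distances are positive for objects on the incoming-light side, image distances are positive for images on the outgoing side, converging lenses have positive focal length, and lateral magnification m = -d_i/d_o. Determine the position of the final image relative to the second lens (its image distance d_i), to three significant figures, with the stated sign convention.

2.37 cm

First lens: d_i1 = 1/(1/7 - 1/19.5) = 10.920 cm.
This image would form 10.920 cm past lens 1, i.e. 3.920 cm beyond lens 2, so it is a virtual object for lens 2: d_o2 = 7 - 10.920 = -3.920 cm.
Second lens: d_i2 = 1/(1/6 - 1/(-3.920)) = 2.371 cm.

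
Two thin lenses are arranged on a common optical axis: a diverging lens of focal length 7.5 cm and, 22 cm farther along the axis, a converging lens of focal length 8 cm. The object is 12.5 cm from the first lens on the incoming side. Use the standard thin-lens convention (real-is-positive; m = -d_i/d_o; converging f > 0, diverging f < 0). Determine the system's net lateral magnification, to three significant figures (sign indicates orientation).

-0.161

Applying the thin-lens equation to the first lens, 1/(-7.5) = 1/12.5 + 1/d_i1, which gives d_i1 = -4.688 cm.
Its lateral magnification is m_1 = -d_i1/d_o1 = -(-4.688)/12.5 = 0.3750.
With d_i1 < 0 the first image is virtual and lies on the object side; the object distance for lens 2 is d_o2 = 22 - (-4.688) = 26.688 cm.
Applying the thin-lens equation again with f_2 = 8 cm and d_o2 = 26.688 cm gives d_i2 = 11.425 cm.
m_2 = -(11.425)/(26.688) = -0.4281.
The system's lateral magnification is m_1 m_2 = (0.3750)(-0.4281) = -0.1605.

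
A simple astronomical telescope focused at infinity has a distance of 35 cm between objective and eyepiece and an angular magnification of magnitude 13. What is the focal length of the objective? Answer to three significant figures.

In normal adjustment the tube length equals f_obj + f_eye and |M| = f_obj/f_eye.
So f_obj = 13 f_eye and 13 f_eye + f_eye = 35 cm, giving f_eye = 35/14 = 2.500 cm and f_obj = 32.500 cm.

32.5 cm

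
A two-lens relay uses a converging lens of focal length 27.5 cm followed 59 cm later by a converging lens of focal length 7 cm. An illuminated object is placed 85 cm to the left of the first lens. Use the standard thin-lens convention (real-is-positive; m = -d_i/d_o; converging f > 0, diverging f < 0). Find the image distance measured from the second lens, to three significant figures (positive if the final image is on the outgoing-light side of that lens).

First lens: d_i1 = 1/(1/27.5 - 1/85) = 40.652 cm.
Object distance for lens 2: d_o2 = 59 - 40.652 = 18.348 cm.
Second lens: d_i2 = 1/(1/7 - 1/(18.348)) = 11.318 cm.

11.3 cm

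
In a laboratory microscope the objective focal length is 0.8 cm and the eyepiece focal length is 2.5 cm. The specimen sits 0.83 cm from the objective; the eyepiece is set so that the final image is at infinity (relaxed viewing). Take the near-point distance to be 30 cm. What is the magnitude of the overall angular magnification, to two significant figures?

Objective: 1/d_i = 1/f_obj - 1/d_o = 1/0.8 - 1/0.83 = 0.04518 cm^-1, so d_i = 22.133 cm.
m_obj = -d_i/d_o = -22.133/0.83 = -26.667.
Eyepiece angular magnification (image at infinity): M_eye = D/f_e = 30/2.5 = 12.000.
Overall M = m_obj x M_eye = (-26.667)(12.000) = -320.00.
|M| = 320.00.

320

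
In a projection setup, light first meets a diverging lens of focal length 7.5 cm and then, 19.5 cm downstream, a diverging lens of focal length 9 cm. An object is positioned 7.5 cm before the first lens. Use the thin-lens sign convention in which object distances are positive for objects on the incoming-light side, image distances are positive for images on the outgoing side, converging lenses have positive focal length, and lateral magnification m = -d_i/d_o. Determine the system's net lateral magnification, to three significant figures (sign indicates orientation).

Applying the thin-lens equation to the first lens, 1/(-7.5) = 1/7.5 + 1/d_i1, which gives d_i1 = -3.750 cm.
Its lateral magnification is m_1 = -d_i1/d_o1 = -(-3.750)/7.5 = 0.5000.
With d_i1 < 0 the first image is virtual and lies on the object side; the object distance for lens 2 is d_o2 = 19.5 - (-3.750) = 23.250 cm.
Applying the thin-lens equation again with f_2 = -9 cm and d_o2 = 23.250 cm gives d_i2 = -6.488 cm.
m_2 = -(-6.488)/(23.250) = 0.2791.
Overall magnification: m = m_1 m_2 = 0.1395.

0.140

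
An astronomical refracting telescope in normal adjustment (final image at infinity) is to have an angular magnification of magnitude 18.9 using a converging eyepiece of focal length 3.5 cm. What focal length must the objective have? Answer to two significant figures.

66 cm

|M| = f_obj/|f_eye|, so f_obj = |M| x |f_eye| = 18.9 x 3.5 = 66.150 cm.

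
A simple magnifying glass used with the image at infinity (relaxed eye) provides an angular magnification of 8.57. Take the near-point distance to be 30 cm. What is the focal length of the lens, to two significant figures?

For the image at infinity, M = D/f.
f = D/M = 30/8.57 = 3.501 cm.

3.5 cm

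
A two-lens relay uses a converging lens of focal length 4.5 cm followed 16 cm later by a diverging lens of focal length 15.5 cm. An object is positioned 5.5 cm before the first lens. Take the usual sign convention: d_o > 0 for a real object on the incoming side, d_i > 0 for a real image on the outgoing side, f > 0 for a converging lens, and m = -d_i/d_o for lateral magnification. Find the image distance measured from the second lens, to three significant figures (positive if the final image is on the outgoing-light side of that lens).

20.1 cm

Lens 1: 1/d_i1 = 1/f_1 - 1/d_o1 = 1/4.5 - 1/5.5 = 0.04040 cm^-1, so d_i1 = 24.750 cm.
Since 24.750 cm > 16 cm, the first image lies past the second lens and serves as a virtual object: d_o2 = L - d_i1 = -8.750 cm.
Lens 2: 1/d_i2 = 1/f_2 - 1/d_o2 = 1/(-15.5) - 1/(-8.750) = 0.04977 cm^-1, so d_i2 = 20.093 cm.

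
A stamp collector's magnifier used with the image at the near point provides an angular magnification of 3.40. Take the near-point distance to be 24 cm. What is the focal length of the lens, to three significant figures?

For the image at the near point, M = 1 + D/f.
f = D/(M - 1) = 24/(3.4 - 1) = 10.000 cm.

10.0 cm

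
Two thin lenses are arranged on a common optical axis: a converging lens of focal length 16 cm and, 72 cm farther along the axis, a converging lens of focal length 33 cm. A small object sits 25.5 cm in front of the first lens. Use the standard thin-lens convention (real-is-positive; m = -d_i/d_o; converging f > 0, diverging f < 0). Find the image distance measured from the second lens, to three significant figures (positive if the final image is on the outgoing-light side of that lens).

First lens: d_i1 = 1/(1/16 - 1/25.5) = 42.947 cm.
That image sits 29.053 cm in front of the second lens, so d_o2 = 29.053 cm.
Second lens: d_i2 = 1/(1/33 - 1/(29.053)) = -242.880 cm.

-243 cm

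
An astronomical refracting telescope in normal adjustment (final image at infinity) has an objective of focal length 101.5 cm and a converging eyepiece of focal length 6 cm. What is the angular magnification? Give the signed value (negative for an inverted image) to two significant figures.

-17

M = -f_obj/f_eye = -101.5/(6) = -16.917.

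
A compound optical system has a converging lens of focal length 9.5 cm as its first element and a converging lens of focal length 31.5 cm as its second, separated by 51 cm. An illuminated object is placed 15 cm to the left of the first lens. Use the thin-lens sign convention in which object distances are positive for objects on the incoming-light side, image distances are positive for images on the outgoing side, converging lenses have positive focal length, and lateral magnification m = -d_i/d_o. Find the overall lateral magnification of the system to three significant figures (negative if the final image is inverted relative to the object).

Applying the thin-lens equation to the first lens, 1/9.5 = 1/15 + 1/d_i1, which gives d_i1 = 25.909 cm.
Its lateral magnification is m_1 = -d_i1/d_o1 = -(25.909)/15 = -1.7273.
The intermediate image is 25.909 cm to the right of lens 1, so d_o2 = L - d_i1 = 51 - 25.909 = 25.091 cm.
Applying the thin-lens equation again with f_2 = 31.5 cm and d_o2 = 25.091 cm gives d_i2 = -123.319 cm.
m_2 = -(-123.319)/(25.091) = 4.9149.
The system's lateral magnification is m_1 m_2 = (-1.7273)(4.9149) = -8.4894.

-8.49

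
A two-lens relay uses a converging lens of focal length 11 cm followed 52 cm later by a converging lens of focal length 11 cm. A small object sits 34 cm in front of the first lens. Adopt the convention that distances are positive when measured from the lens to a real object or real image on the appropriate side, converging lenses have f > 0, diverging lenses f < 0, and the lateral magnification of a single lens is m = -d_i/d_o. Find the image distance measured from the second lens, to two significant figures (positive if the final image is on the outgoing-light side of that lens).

16 cm

Lens 1: 1/d_i1 = 1/f_1 - 1/d_o1 = 1/11 - 1/34 = 0.06150 cm^-1, so d_i1 = 16.261 cm.
That image sits 35.739 cm in front of the second lens, so d_o2 = 35.739 cm.
Lens 2: 1/d_i2 = 1/f_2 - 1/d_o2 = 1/11 - 1/(35.739) = 0.06293 cm^-1, so d_i2 = 15.891 cm.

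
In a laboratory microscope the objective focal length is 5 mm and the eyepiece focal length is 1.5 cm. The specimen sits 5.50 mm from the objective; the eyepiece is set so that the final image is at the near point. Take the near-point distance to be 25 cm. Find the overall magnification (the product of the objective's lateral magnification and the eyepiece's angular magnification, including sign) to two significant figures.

-180

Convert to cm: f_obj = 5 mm = 0.5 cm; d_o = 5.50 mm = 0.55 cm.
Objective: 1/d_i = 1/f_obj - 1/d_o = 1/0.5 - 1/0.55 = 0.18182 cm^-1, so d_i = 5.500 cm.
m_obj = -d_i/d_o = -5.500/0.55 = -10.000.
Eyepiece angular magnification (image at near point): M_eye = 1 + D/f_e = 1 + 25/1.5 = 17.667.
Overall M = m_obj x M_eye = (-10.000)(17.667) = -176.67.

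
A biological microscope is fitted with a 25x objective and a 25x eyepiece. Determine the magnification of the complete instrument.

625

The overall magnification of a compound microscope is the product of the objective and eyepiece magnifications:
M = M_obj x M_eye = 25 x 25 = 625.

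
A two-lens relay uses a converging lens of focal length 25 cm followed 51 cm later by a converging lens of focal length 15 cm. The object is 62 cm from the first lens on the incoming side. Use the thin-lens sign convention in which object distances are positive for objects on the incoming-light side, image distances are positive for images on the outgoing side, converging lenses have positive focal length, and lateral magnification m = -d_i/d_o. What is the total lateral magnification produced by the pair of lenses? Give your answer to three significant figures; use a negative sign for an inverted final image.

-1.72

Applying the thin-lens equation to the first lens, 1/25 = 1/62 + 1/d_i1, which gives d_i1 = 41.892 cm.
Its lateral magnification is m_1 = -d_i1/d_o1 = -(41.892)/62 = -0.6757.
That image sits 9.108 cm in front of the second lens, so d_o2 = 9.108 cm.
Applying the thin-lens equation again with f_2 = 15 cm and d_o2 = 9.108 cm gives d_i2 = -23.188 cm.
m_2 = -(-23.188)/(9.108) = 2.5459.
Overall magnification: m = m_1 m_2 = -1.7202.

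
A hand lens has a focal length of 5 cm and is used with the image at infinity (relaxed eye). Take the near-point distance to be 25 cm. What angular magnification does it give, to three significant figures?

M = D/f = 25/5 = 5.000.

5.00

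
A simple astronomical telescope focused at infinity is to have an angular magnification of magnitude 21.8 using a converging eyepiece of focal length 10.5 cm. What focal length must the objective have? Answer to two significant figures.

230 cm

|M| = f_obj/|f_eye|, so f_obj = |M| x |f_eye| = 21.8 x 10.5 = 228.900 cm.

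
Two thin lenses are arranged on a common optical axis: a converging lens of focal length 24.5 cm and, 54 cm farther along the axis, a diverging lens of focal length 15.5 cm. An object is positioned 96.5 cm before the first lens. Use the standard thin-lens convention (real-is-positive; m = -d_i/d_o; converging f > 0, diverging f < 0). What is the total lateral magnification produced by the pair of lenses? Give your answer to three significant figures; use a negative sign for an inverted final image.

-0.144

Lens 1: 1/d_i1 = 1/f_1 - 1/d_o1 = 1/24.5 - 1/96.5 = 0.03045 cm^-1, so d_i1 = 32.837 cm.
m_1 = -(32.837)/96.5 = -0.3403.
That image sits 21.163 cm in front of the second lens, so d_o2 = 21.163 cm.
Lens 2: 1/d_i2 = 1/f_2 - 1/d_o2 = 1/(-15.5) - 1/(21.163) = -0.11177 cm^-1, so d_i2 = -8.947 cm.
m_2 = -(-8.947)/(21.163) = 0.4228.
Total m = m_1 x m_2 = (-0.3403)(0.4228) = -0.1439.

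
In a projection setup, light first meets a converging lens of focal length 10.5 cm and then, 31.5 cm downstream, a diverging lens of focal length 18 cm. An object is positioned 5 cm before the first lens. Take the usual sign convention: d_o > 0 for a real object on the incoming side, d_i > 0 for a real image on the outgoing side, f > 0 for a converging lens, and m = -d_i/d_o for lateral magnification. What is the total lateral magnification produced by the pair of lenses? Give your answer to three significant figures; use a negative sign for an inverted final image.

0.582

First lens: d_i1 = 1/(1/10.5 - 1/5) = -9.545 cm.
m_1 = -(-9.545)/5 = 1.9091.
The intermediate image is virtual, 9.545 cm to the left of lens 1, so d_o2 = L - d_i1 = 31.5 - (-9.545) = 41.045 cm.
Second lens: d_i2 = 1/(1/(-18) - 1/(41.045)) = -12.513 cm.
m_2 = -(-12.513)/(41.045) = 0.3048.
Overall magnification: m = m_1 m_2 = 0.5820.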